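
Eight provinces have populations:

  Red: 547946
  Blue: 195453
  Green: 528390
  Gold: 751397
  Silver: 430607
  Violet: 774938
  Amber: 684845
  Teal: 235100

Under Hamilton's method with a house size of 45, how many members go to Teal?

3

The standard divisor is 4148676/45 ≈ 92192.8.
Standard quotas: Red 5.9435, Blue 2.1200, Green 5.7314, Gold 8.1503, Silver 4.6707, Violet 8.4056, Amber 7.4284, Teal 2.5501.
Lower quotas: Red 5, Blue 2, Green 5, Gold 8, Silver 4, Violet 8, Amber 7, Teal 2 (sum 41, leaving 4 seats).
Remainders in descending order: Red 0.9435, Green 0.7314, Silver 0.6707, Teal 0.5501, Amber 0.4284, Violet 0.4056, Gold 0.1503, Blue 0.1200.
Largest remainders: Red, Green, Silver, Teal receive the extra seats.
Teal receives 3.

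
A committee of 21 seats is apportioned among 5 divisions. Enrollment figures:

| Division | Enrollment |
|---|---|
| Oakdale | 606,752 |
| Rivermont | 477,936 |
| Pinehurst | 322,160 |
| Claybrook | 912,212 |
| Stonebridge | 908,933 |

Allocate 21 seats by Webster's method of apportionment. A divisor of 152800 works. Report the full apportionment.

Oakdale=4, Rivermont=3, Pinehurst=2, Claybrook=6, Stonebridge=6

With modified divisor 152800: modified quotas Oakdale 3.971, Rivermont 3.128, Pinehurst 2.108, Claybrook 5.970, Stonebridge 5.949.
Rounding to the nearest integer: Oakdale 4, Rivermont 3, Pinehurst 2, Claybrook 6, Stonebridge 6 (total 21).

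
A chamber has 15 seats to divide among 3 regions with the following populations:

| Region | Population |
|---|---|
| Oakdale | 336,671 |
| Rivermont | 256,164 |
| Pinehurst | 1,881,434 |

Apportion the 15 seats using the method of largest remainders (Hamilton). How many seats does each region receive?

Standard divisor: 2474269 ÷ 15 ≈ 164951.267.
Standard quotas: Oakdale 2.0410, Rivermont 1.5530, Pinehurst 11.4060.
Lower quotas: Oakdale 2, Rivermont 1, Pinehurst 11 (sum 14, leaving 1 seat).
Remainders in descending order: Rivermont 0.5530, Pinehurst 0.4060, Oakdale 0.0410.
Largest remainder: Rivermont receives the extra seat.

Oakdale: 2, Rivermont: 2, Pinehurst: 11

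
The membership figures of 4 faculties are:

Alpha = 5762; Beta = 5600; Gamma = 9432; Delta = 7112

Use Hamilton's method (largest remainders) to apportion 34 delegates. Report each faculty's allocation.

Alpha 7, Beta 7, Gamma 11, Delta 9

Total 27906; standard divisor 27906/34 ≈ 820.765.
Standard quotas: Alpha 7.0203, Beta 6.8229, Gamma 11.4917, Delta 8.6651.
Lower quotas: Alpha 7, Beta 6, Gamma 11, Delta 8 (sum 32, leaving 2 seats).
Remainders in descending order: Beta 0.8229, Delta 0.6651, Gamma 0.4917, Alpha 0.0203.
The surplus seats go to Beta, Delta.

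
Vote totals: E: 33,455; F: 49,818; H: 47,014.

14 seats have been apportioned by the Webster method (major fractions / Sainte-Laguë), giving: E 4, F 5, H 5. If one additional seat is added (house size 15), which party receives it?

Priority for the next seat is population ÷ (current seats + 0.5).
Priorities: E 7434.444, F 9057.818, H 8548.000.
Highest priority: F.

F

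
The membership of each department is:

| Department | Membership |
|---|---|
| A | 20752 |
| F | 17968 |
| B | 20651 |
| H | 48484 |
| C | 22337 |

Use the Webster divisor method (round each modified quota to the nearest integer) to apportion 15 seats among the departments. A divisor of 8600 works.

A=2, F=2, B=2, H=6, C=3

With modified divisor 8600: modified quotas A 2.413, F 2.089, B 2.401, H 5.638, C 2.597.
Rounding to the nearest integer: A 2, F 2, B 2, H 6, C 3 (total 15).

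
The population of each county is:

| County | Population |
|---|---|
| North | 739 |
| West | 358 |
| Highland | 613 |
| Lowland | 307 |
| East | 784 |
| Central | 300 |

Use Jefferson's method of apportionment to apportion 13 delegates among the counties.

Standard divisor 3101/13 ≈ 238.538; standard quotas: North 3.098, West 1.501, Highland 2.570, Lowland 1.287, East 3.287, Central 1.258.
Rounding down gives 3, 1, 2, 1, 3, 1 = 11 seats, so the divisor must be adjusted.
With modified divisor 190: modified quotas North 3.889, West 1.884, Highland 3.226, Lowland 1.616, East 4.126, Central 1.579.
Rounding down: North 3, West 1, Highland 3, Lowland 1, East 4, Central 1 (total 13).

North: 3, West: 1, Highland: 3, Lowland: 1, East: 4, Central: 1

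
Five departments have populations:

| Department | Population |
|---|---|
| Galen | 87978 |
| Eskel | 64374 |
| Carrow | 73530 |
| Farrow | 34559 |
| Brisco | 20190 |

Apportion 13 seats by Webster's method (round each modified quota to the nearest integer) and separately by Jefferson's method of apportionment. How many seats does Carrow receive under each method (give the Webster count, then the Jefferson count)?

Webster: Galen 4, Eskel 3, Carrow 3, Farrow 2, Brisco 1.
Jefferson: Galen 4, Eskel 3, Carrow 4, Farrow 1, Brisco 1.
Carrow gets 3 under Webster and 4 under Jefferson.

3 and 4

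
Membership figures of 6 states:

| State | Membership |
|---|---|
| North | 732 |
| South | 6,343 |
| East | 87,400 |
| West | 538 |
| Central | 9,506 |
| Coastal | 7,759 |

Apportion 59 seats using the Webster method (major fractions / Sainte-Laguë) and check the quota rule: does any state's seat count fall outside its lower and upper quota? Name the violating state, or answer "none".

East

Standard quotas: North 0.385, South 3.333, East 45.927, West 0.283, Central 4.995, Coastal 4.077.
Webster allocation: North 0, South 3, East 47, West 0, Central 5, Coastal 4.
East has quota 45.927 (lower 45, upper 46) but receives 47 — outside the quota interval.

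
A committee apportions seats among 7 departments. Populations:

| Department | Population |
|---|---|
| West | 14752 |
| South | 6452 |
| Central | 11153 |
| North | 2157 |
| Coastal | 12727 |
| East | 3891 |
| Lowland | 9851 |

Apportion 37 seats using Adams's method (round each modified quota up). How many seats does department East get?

3

Standard divisor 60983/37 ≈ 1648.189; standard quotas: West 8.950, South 3.915, Central 6.767, North 1.309, Coastal 7.722, East 2.361, Lowland 5.977.
Rounding up gives 9, 4, 7, 2, 8, 3, 6 = 39 seats, so the divisor must be adjusted.
With modified divisor 1850: modified quotas West 7.974, South 3.488, Central 6.029, North 1.166, Coastal 6.879, East 2.103, Lowland 5.325.
Rounding up: West 8, South 4, Central 7, North 2, Coastal 7, East 3, Lowland 6 (total 37).
East receives 3.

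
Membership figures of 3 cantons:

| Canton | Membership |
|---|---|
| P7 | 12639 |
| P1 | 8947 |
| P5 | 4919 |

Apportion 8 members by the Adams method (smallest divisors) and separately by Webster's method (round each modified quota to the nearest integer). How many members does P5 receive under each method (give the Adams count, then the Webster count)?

Adams: P7 3, P1 3, P5 2.
Webster: P7 4, P1 3, P5 1.
P5 gets 2 under Adams and 1 under Webster.

2 and 1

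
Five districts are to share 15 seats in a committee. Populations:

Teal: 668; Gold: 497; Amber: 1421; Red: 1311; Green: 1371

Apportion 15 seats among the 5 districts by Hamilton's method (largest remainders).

Total 5268; standard divisor 5268/15 ≈ 351.2.
Standard quotas: Teal 1.902, Gold 1.415, Amber 4.046, Red 3.733, Green 3.904.
Lower quotas: Teal 1, Gold 1, Amber 4, Red 3, Green 3 (sum 12, leaving 3 seats).
Remainders in descending order: Green 0.904, Teal 0.902, Red 0.733, Gold 0.415, Amber 0.046.
Largest remainders: Green, Teal, Red receive the extra seats.

Teal: 2, Gold: 1, Amber: 4, Red: 4, Green: 4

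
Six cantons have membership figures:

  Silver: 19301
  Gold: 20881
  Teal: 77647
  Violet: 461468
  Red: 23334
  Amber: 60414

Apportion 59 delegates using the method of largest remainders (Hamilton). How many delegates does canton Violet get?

41

Total 663045; standard divisor 663045/59 ≈ 11238.051.
Standard quotas: Silver 1.7175, Gold 1.8581, Teal 6.9093, Violet 41.0630, Red 2.0763, Amber 5.3758.
Lower quotas: Silver 1, Gold 1, Teal 6, Violet 41, Red 2, Amber 5 (sum 56, leaving 3 seats).
Remainders in descending order: Teal 0.9093, Gold 0.8581, Silver 0.7175, Amber 0.3758, Red 0.0763, Violet 0.0630.
The surplus seats go to Teal, Gold, Silver.
Violet receives 41.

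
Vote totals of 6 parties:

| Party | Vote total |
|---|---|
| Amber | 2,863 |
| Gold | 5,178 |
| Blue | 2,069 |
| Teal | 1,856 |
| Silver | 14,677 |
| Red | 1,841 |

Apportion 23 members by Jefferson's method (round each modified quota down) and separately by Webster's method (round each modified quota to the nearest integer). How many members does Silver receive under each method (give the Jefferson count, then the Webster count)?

14 and 12

Jefferson: Amber 2, Gold 4, Blue 1, Teal 1, Silver 14, Red 1.
Webster: Amber 2, Gold 4, Blue 2, Teal 2, Silver 12, Red 1.
Silver gets 14 under Jefferson and 12 under Webster.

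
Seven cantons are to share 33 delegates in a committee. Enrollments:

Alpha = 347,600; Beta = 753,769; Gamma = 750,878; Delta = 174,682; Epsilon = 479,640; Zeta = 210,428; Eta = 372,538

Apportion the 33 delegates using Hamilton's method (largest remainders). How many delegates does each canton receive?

Alpha 4, Beta 8, Gamma 8, Delta 2, Epsilon 5, Zeta 2, Eta 4

Total 3089535; standard divisor 3089535/33 ≈ 93622.273.
Standard quotas: Alpha 3.7128, Beta 8.0512, Gamma 8.0203, Delta 1.8658, Epsilon 5.1231, Zeta 2.2476, Eta 3.9792.
Lower quotas: Alpha 3, Beta 8, Gamma 8, Delta 1, Epsilon 5, Zeta 2, Eta 3 (sum 30, leaving 3 seats).
Remainders in descending order: Eta 0.9792, Delta 0.8658, Alpha 0.7128, Zeta 0.2476, Epsilon 0.1231, Beta 0.0512, Gamma 0.0203.
Largest remainders: Eta, Delta, Alpha receive the extra seats.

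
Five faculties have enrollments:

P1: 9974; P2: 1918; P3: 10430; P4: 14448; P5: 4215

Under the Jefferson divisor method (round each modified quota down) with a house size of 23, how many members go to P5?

2

Standard divisor 40985/23 ≈ 1781.957; standard quotas: P1 5.597, P2 1.076, P3 5.853, P4 8.108, P5 2.365.
Rounding down gives 5, 1, 5, 8, 2 = 21 seats, so the divisor must be adjusted.
With modified divisor 1630: modified quotas P1 6.119, P2 1.177, P3 6.399, P4 8.864, P5 2.586.
Rounding down: P1 6, P2 1, P3 6, P4 8, P5 2 (total 23).
P5 receives 2.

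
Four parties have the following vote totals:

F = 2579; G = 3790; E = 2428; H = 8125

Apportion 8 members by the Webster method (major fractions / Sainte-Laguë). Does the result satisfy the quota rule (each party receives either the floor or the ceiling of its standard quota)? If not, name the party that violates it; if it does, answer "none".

Standard quotas: F 1.219, G 1.792, E 1.148, H 3.841.
Webster allocation: F 1, G 2, E 1, H 4.
Every allocation lies between the lower and upper quota.

none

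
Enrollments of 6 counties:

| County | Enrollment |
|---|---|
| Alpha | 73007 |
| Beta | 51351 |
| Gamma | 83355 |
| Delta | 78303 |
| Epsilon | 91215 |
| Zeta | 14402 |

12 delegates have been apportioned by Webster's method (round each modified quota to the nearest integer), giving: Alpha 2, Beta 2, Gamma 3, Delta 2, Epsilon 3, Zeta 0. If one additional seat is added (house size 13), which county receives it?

Priority for the next seat is population ÷ (current seats + 0.5).
Priorities: Alpha 29202.800, Beta 20540.400, Gamma 23815.714, Delta 31321.200, Epsilon 26061.429, Zeta 28804.000.
Highest priority: Delta.

Delta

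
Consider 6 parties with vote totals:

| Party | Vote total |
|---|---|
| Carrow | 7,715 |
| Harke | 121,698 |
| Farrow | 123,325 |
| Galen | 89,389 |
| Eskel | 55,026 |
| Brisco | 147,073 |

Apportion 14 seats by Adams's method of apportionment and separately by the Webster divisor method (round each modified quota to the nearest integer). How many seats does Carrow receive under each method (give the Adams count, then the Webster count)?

Adams: Carrow 1, Harke 3, Farrow 3, Galen 2, Eskel 2, Brisco 3.
Webster: Carrow 0, Harke 3, Farrow 3, Galen 2, Eskel 2, Brisco 4.
Carrow gets 1 under Adams and 0 under Webster.

1 and 0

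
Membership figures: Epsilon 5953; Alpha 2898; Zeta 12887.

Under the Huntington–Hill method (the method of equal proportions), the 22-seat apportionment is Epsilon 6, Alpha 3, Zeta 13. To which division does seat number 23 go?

Zeta

Priority for the next seat is population ÷ (√(s·(s+1))).
Priorities: Epsilon 918.568, Alpha 836.581, Zeta 955.248.
Highest priority: Zeta.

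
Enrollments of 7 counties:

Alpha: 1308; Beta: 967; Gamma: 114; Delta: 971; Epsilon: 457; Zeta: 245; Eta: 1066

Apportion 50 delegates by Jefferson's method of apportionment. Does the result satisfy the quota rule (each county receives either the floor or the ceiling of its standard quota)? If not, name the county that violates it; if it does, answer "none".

none

Standard quotas: Alpha 12.754, Beta 9.429, Gamma 1.112, Delta 9.468, Epsilon 4.456, Zeta 2.389, Eta 10.394.
Jefferson allocation: Alpha 13, Beta 9, Gamma 1, Delta 10, Epsilon 4, Zeta 2, Eta 11.
Every allocation lies between the lower and upper quota.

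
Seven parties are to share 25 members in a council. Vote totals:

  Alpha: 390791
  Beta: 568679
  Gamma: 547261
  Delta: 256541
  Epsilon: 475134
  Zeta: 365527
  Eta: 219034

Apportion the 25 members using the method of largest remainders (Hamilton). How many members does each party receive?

Alpha: 4, Beta: 5, Gamma: 5, Delta: 2, Epsilon: 4, Zeta: 3, Eta: 2

Total 2822967; standard divisor 2822967/25 ≈ 112918.68.
Standard quotas: Alpha 3.4608, Beta 5.0362, Gamma 4.8465, Delta 2.2719, Epsilon 4.2078, Zeta 3.2371, Eta 1.9397.
Lower quotas: Alpha 3, Beta 5, Gamma 4, Delta 2, Epsilon 4, Zeta 3, Eta 1 (sum 22, leaving 3 seats).
Remainders in descending order: Eta 0.9397, Gamma 0.8465, Alpha 0.4608, Delta 0.2719, Zeta 0.2371, Epsilon 0.2078, Beta 0.0362.
Largest remainders: Eta, Gamma, Alpha receive the extra seats.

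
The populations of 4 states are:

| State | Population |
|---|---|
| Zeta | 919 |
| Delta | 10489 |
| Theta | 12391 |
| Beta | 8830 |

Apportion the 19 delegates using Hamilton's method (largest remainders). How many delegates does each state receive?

Zeta: 1, Delta: 6, Theta: 7, Beta: 5

Standard divisor: 32629 ÷ 19 ≈ 1717.316.
Standard quotas: Zeta 0.5351, Delta 6.1078, Theta 7.2153, Beta 5.1417.
Lower quotas: Zeta 0, Delta 6, Theta 7, Beta 5 (sum 18, leaving 1 seat).
Remainders in descending order: Zeta 0.5351, Theta 0.2153, Beta 0.1417, Delta 0.1078.
The surplus seat goes to Zeta.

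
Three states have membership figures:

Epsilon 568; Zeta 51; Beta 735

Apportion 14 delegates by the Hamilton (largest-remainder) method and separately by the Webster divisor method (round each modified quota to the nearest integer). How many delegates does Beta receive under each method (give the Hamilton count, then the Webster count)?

Hamilton: Epsilon 6, Zeta 0, Beta 8.
Webster: Epsilon 6, Zeta 1, Beta 7.
Beta gets 8 under Hamilton and 7 under Webster.

8 and 7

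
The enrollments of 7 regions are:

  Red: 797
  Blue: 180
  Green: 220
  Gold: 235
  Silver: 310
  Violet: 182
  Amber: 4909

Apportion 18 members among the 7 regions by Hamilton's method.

Standard divisor: 6833 ÷ 18 ≈ 379.611.
Standard quotas: Red 2.100, Blue 0.474, Green 0.580, Gold 0.619, Silver 0.817, Violet 0.479, Amber 12.932.
Lower quotas: Red 2, Blue 0, Green 0, Gold 0, Silver 0, Violet 0, Amber 12 (sum 14, leaving 4 seats).
Remainders in descending order: Amber 0.932, Silver 0.817, Gold 0.619, Green 0.580, Violet 0.479, Blue 0.474, Red 0.100.
The surplus seats go to Amber, Silver, Gold, Green.

Red: 2; Blue: 0; Green: 1; Gold: 1; Silver: 1; Violet: 0; Amber: 13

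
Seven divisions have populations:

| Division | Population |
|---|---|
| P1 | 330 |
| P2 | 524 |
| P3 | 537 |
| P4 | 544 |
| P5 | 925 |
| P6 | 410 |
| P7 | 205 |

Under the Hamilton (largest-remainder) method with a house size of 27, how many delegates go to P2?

Total 3475; standard divisor 3475/27 ≈ 128.704.
Standard quotas: P1 2.564, P2 4.071, P3 4.172, P4 4.227, P5 7.187, P6 3.186, P7 1.593.
Lower quotas: P1 2, P2 4, P3 4, P4 4, P5 7, P6 3, P7 1 (sum 25, leaving 2 seats).
Remainders in descending order: P7 0.593, P1 0.564, P4 0.227, P5 0.187, P6 0.186, P3 0.172, P2 0.071.
Largest remainders: P7, P1 receive the extra seats.
P2 receives 4.

4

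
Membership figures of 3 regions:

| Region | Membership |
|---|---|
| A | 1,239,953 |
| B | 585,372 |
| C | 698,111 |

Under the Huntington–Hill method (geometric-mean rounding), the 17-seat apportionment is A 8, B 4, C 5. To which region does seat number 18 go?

A

Priority for the next seat is population ÷ (√(s·(s+1))).
Priorities: A 146129.862, B 130893.158, C 127457.047.
Highest priority: A.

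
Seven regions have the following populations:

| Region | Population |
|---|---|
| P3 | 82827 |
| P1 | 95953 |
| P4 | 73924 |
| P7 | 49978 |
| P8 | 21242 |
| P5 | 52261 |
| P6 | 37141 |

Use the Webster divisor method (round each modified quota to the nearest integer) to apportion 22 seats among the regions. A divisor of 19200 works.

With modified divisor 19200: modified quotas P3 4.314, P1 4.998, P4 3.850, P7 2.603, P8 1.106, P5 2.722, P6 1.934.
Rounding to the nearest integer: P3 4, P1 5, P4 4, P7 3, P8 1, P5 3, P6 2 (total 22).

P3 4; P1 5; P4 4; P7 3; P8 1; P5 3; P6 2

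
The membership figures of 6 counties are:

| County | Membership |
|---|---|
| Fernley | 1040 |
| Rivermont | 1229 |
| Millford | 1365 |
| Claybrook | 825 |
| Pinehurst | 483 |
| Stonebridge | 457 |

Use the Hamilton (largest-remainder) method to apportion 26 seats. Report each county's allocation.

Standard divisor: 5399 ÷ 26 ≈ 207.654.
Standard quotas: Fernley 5.008, Rivermont 5.919, Millford 6.573, Claybrook 3.973, Pinehurst 2.326, Stonebridge 2.201.
Lower quotas: Fernley 5, Rivermont 5, Millford 6, Claybrook 3, Pinehurst 2, Stonebridge 2 (sum 23, leaving 3 seats).
Remainders in descending order: Claybrook 0.973, Rivermont 0.919, Millford 0.573, Pinehurst 0.326, Stonebridge 0.201, Fernley 0.008.
Largest remainders: Claybrook, Rivermont, Millford receive the extra seats.

Fernley=5, Rivermont=6, Millford=7, Claybrook=4, Pinehurst=2, Stonebridge=2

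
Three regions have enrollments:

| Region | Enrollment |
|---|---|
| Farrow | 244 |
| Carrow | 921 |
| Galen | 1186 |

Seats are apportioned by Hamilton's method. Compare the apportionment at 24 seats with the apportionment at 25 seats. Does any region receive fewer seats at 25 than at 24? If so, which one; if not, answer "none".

At 24 seats: Farrow 3, Carrow 9, Galen 12.
At 25 seats: Farrow 2, Carrow 10, Galen 13.
Farrow drops from 3 to 2.

Farrow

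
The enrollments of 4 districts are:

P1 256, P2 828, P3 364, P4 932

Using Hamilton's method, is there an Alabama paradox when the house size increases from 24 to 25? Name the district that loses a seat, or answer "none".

At 24 seats: P1 3, P2 8, P3 4, P4 9.
At 25 seats: P1 2, P2 9, P3 4, P4 10.
P1 drops from 3 to 2.

P1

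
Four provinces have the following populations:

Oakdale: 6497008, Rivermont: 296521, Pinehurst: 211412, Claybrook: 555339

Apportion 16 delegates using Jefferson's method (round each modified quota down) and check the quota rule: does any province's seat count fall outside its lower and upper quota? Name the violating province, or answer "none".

Standard quotas: Oakdale 13.750, Rivermont 0.628, Pinehurst 0.447, Claybrook 1.175.
Jefferson allocation: Oakdale 15, Rivermont 0, Pinehurst 0, Claybrook 1.
Oakdale has quota 13.750 (lower 13, upper 14) but receives 15 — outside the quota interval.

Oakdale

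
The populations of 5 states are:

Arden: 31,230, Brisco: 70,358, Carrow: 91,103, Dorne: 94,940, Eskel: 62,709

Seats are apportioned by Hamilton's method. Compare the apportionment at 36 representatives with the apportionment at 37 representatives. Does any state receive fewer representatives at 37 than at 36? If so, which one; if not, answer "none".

At 36 seats: Arden 3, Brisco 7, Carrow 9, Dorne 10, Eskel 7.
At 37 seats: Arden 3, Brisco 7, Carrow 10, Dorne 10, Eskel 7.
No state's allocation decreased.

none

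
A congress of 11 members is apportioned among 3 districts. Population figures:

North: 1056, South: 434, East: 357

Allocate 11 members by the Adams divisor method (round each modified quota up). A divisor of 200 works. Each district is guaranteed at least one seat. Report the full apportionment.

With modified divisor 200: modified quotas North 5.280, South 2.170, East 1.785.
Rounding up: North 6, South 3, East 2 (total 11).

North 6, South 3, East 2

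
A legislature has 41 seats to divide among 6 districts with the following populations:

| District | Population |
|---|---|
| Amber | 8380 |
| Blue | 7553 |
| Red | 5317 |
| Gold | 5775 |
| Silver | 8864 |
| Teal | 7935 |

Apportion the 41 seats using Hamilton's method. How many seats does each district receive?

Amber: 8; Blue: 7; Red: 5; Gold: 5; Silver: 8; Teal: 8

The standard divisor is 43824/41 ≈ 1068.878.
Standard quotas: Amber 7.8400, Blue 7.0663, Red 4.9744, Gold 5.4029, Silver 8.2928, Teal 7.4237.
Lower quotas: Amber 7, Blue 7, Red 4, Gold 5, Silver 8, Teal 7 (sum 38, leaving 3 seats).
Remainders in descending order: Red 0.9744, Amber 0.8400, Teal 0.4237, Gold 0.4029, Silver 0.2928, Blue 0.0663.
The surplus seats go to Red, Amber, Teal.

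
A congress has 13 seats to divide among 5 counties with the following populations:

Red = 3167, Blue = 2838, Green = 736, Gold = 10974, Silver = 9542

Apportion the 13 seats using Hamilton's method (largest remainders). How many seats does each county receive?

Standard divisor: 27257 ÷ 13 ≈ 2096.692.
Standard quotas: Red 1.5105, Blue 1.3536, Green 0.3510, Gold 5.2340, Silver 4.5510.
Lower quotas: Red 1, Blue 1, Green 0, Gold 5, Silver 4 (sum 11, leaving 2 seats).
Remainders in descending order: Silver 0.5510, Red 0.5105, Blue 0.3536, Green 0.3510, Gold 0.2340.
The surplus seats go to Silver, Red.

Red: 2, Blue: 1, Green: 0, Gold: 5, Silver: 5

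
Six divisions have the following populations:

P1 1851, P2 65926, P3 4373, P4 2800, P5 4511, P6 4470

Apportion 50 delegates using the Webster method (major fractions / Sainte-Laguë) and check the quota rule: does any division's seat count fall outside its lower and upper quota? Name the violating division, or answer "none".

P2

Standard quotas: P1 1.103, P2 39.274, P3 2.605, P4 1.668, P5 2.687, P6 2.663.
Webster allocation: P1 1, P2 38, P3 3, P4 2, P5 3, P6 3.
P2 has quota 39.274 (lower 39, upper 40) but receives 38 — outside the quota interval.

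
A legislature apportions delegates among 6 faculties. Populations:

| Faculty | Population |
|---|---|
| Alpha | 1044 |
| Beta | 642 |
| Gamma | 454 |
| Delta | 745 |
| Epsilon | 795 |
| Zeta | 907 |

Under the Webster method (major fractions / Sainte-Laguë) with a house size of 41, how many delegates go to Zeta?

Standard divisor 4587/41 ≈ 111.878; standard quotas: Alpha 9.332, Beta 5.738, Gamma 4.058, Delta 6.659, Epsilon 7.106, Zeta 8.107.
Rounding to the nearest integer gives Alpha 9, Beta 6, Gamma 4, Delta 7, Epsilon 7, Zeta 8 — total 41, matching the house size, so no adjustment is needed.
Zeta receives 8.

8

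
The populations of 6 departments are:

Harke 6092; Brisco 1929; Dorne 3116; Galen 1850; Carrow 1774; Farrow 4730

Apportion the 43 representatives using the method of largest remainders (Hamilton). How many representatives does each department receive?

Total 19491; standard divisor 19491/43 ≈ 453.279.
Standard quotas: Harke 13.4398, Brisco 4.2557, Dorne 6.8744, Galen 4.0814, Carrow 3.9137, Farrow 10.4351.
Lower quotas: Harke 13, Brisco 4, Dorne 6, Galen 4, Carrow 3, Farrow 10 (sum 40, leaving 3 seats).
Remainders in descending order: Carrow 0.9137, Dorne 0.8744, Harke 0.4398, Farrow 0.4351, Brisco 0.2557, Galen 0.0814.
The surplus seats go to Carrow, Dorne, Harke.

Harke=14, Brisco=4, Dorne=7, Galen=4, Carrow=4, Farrow=10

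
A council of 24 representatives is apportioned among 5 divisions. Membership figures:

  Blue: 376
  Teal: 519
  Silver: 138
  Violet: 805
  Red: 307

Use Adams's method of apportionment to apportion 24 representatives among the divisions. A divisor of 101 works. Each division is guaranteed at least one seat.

Blue 4, Teal 6, Silver 2, Violet 8, Red 4

With modified divisor 101: modified quotas Blue 3.723, Teal 5.139, Silver 1.366, Violet 7.970, Red 3.040.
Rounding up: Blue 4, Teal 6, Silver 2, Violet 8, Red 4 (total 24).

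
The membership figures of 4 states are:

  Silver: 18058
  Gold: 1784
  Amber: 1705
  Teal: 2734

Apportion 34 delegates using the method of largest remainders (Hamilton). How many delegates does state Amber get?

2

The standard divisor is 24281/34 ≈ 714.147.
Standard quotas: Silver 25.2861, Gold 2.4981, Amber 2.3875, Teal 3.8283.
Lower quotas: Silver 25, Gold 2, Amber 2, Teal 3 (sum 32, leaving 2 seats).
Remainders in descending order: Teal 0.8283, Gold 0.4981, Amber 0.3875, Silver 0.2861.
The surplus seats go to Teal, Gold.
Amber receives 2.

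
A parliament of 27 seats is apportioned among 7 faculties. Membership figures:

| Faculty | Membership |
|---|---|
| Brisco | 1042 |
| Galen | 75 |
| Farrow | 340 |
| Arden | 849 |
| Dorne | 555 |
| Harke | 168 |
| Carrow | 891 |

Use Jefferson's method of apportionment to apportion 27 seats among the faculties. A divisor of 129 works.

Brisco 8, Galen 0, Farrow 2, Arden 6, Dorne 4, Harke 1, Carrow 6

With modified divisor 129: modified quotas Brisco 8.078, Galen 0.581, Farrow 2.636, Arden 6.581, Dorne 4.302, Harke 1.302, Carrow 6.907.
Rounding down: Brisco 8, Galen 0, Farrow 2, Arden 6, Dorne 4, Harke 1, Carrow 6 (total 27).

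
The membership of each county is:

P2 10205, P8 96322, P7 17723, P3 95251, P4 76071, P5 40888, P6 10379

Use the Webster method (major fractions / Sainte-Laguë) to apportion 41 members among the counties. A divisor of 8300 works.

P2 1; P8 12; P7 2; P3 11; P4 9; P5 5; P6 1

With modified divisor 8300: modified quotas P2 1.230, P8 11.605, P7 2.135, P3 11.476, P4 9.165, P5 4.926, P6 1.250.
Rounding to the nearest integer: P2 1, P8 12, P7 2, P3 11, P4 9, P5 5, P6 1 (total 41).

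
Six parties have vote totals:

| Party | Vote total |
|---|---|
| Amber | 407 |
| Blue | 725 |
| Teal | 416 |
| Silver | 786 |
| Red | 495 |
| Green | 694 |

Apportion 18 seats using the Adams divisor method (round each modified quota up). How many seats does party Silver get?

Standard divisor 3523/18 ≈ 195.722; standard quotas: Amber 2.079, Blue 3.704, Teal 2.125, Silver 4.016, Red 2.529, Green 3.546.
Rounding up gives 3, 4, 3, 5, 3, 4 = 22 seats, so the divisor must be adjusted.
With modified divisor 240: modified quotas Amber 1.696, Blue 3.021, Teal 1.733, Silver 3.275, Red 2.062, Green 2.892.
Rounding up: Amber 2, Blue 4, Teal 2, Silver 4, Red 3, Green 3 (total 18).
Silver receives 4.

4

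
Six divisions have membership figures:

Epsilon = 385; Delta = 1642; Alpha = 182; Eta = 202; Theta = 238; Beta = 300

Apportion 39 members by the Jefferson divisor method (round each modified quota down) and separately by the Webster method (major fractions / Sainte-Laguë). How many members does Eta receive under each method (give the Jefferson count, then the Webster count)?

Jefferson: Epsilon 5, Delta 23, Alpha 2, Eta 2, Theta 3, Beta 4.
Webster: Epsilon 5, Delta 22, Alpha 2, Eta 3, Theta 3, Beta 4.
Eta gets 2 under Jefferson and 3 under Webster.

2 and 3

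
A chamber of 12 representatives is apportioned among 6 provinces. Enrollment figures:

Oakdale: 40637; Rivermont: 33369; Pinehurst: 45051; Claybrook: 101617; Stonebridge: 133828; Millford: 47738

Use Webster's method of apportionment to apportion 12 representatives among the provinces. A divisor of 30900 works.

Oakdale 1, Rivermont 1, Pinehurst 1, Claybrook 3, Stonebridge 4, Millford 2

With modified divisor 30900: modified quotas Oakdale 1.315, Rivermont 1.080, Pinehurst 1.458, Claybrook 3.289, Stonebridge 4.331, Millford 1.545.
Rounding to the nearest integer: Oakdale 1, Rivermont 1, Pinehurst 1, Claybrook 3, Stonebridge 4, Millford 2 (total 12).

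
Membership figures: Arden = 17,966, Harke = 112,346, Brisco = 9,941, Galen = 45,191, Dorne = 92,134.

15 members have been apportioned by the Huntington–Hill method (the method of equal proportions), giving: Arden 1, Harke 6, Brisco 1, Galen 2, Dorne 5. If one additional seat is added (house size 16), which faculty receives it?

Galen

Priority for the next seat is population ÷ (√(s·(s+1))).
Priorities: Arden 12703.880, Harke 17335.364, Brisco 7029.349, Galen 18449.148, Dorne 16821.290.
Highest priority: Galen.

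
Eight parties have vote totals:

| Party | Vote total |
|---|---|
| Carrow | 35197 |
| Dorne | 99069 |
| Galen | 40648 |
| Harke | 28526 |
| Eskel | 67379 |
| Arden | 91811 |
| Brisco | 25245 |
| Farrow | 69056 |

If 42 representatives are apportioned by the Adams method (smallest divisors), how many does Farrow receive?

Standard divisor 456931/42 ≈ 10879.31; standard quotas: Carrow 3.235, Dorne 9.106, Galen 3.736, Harke 2.622, Eskel 6.193, Arden 8.439, Brisco 2.320, Farrow 6.347.
Rounding up gives 4, 10, 4, 3, 7, 9, 3, 7 = 47 seats, so the divisor must be adjusted.
With modified divisor 12100: modified quotas Carrow 2.909, Dorne 8.188, Galen 3.359, Harke 2.358, Eskel 5.569, Arden 7.588, Brisco 2.086, Farrow 5.707.
Rounding up: Carrow 3, Dorne 9, Galen 4, Harke 3, Eskel 6, Arden 8, Brisco 3, Farrow 6 (total 42).
Farrow receives 6.

6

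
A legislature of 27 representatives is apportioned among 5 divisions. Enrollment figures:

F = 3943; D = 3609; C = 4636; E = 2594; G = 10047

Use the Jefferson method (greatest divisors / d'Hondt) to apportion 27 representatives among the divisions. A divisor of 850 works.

F 4, D 4, C 5, E 3, G 11

With modified divisor 850: modified quotas F 4.639, D 4.246, C 5.454, E 3.052, G 11.820.
Rounding down: F 4, D 4, C 5, E 3, G 11 (total 27).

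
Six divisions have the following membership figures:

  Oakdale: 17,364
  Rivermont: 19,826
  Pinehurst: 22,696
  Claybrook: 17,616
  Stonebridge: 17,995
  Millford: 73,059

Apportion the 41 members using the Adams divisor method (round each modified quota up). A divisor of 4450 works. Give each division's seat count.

Oakdale 4, Rivermont 5, Pinehurst 6, Claybrook 4, Stonebridge 5, Millford 17

With modified divisor 4450: modified quotas Oakdale 3.902, Rivermont 4.455, Pinehurst 5.100, Claybrook 3.959, Stonebridge 4.044, Millford 16.418.
Rounding up: Oakdale 4, Rivermont 5, Pinehurst 6, Claybrook 4, Stonebridge 5, Millford 17 (total 41).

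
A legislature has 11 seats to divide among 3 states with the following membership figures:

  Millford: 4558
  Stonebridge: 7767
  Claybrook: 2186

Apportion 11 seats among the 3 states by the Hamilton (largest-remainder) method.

Millford: 3, Stonebridge: 6, Claybrook: 2

The standard divisor is 14511/11 ≈ 1319.182.
Standard quotas: Millford 3.4552, Stonebridge 5.8877, Claybrook 1.6571.
Lower quotas: Millford 3, Stonebridge 5, Claybrook 1 (sum 9, leaving 2 seats).
Remainders in descending order: Stonebridge 0.8877, Claybrook 0.6571, Millford 0.4552.
Largest remainders: Stonebridge, Claybrook receive the extra seats.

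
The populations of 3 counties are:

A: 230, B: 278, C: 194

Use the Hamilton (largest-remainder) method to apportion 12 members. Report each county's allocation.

The standard divisor is 702/12 ≈ 58.5.
Standard quotas: A 3.932, B 4.752, C 3.316.
Lower quotas: A 3, B 4, C 3 (sum 10, leaving 2 seats).
Remainders in descending order: A 0.932, B 0.752, C 0.316.
The surplus seats go to A, B.

A=4; B=5; C=3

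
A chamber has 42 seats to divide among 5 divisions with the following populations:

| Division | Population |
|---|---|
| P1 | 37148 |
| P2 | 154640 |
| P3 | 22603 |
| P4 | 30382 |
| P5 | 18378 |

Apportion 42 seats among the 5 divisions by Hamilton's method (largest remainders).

P1: 6, P2: 25, P3: 3, P4: 5, P5: 3

The standard divisor is 263151/42 ≈ 6265.5.
Standard quotas: P1 5.9290, P2 24.6812, P3 3.6075, P4 4.8491, P5 2.9332.
Lower quotas: P1 5, P2 24, P3 3, P4 4, P5 2 (sum 38, leaving 4 seats).
Remainders in descending order: P5 0.9332, P1 0.9290, P4 0.8491, P2 0.6812, P3 0.6075.
The surplus seats go to P5, P1, P4, P2.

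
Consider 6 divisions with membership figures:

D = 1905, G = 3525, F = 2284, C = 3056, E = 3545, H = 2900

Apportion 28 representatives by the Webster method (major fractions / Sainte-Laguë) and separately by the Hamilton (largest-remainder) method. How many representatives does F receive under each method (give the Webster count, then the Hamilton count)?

4 and 3

Webster: D 3, G 5, F 4, C 5, E 6, H 5.
Hamilton: D 3, G 6, F 3, C 5, E 6, H 5.
F gets 4 under Webster and 3 under Hamilton.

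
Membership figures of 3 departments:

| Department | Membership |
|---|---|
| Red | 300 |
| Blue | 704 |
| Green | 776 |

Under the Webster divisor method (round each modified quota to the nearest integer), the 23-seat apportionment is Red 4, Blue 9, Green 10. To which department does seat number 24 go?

Priority for the next seat is population ÷ (current seats + 0.5).
Priorities: Red 66.667, Blue 74.105, Green 73.905.
Highest priority: Blue.

Blue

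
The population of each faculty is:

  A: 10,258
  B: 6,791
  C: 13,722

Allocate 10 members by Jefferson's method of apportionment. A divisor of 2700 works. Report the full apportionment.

A 3, B 2, C 5

With modified divisor 2700: modified quotas A 3.799, B 2.515, C 5.082.
Rounding down: A 3, B 2, C 5 (total 10).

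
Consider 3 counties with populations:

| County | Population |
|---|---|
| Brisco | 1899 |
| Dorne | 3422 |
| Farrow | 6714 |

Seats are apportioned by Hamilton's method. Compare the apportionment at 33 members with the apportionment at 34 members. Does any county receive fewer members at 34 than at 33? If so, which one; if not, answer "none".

At 33 seats: Brisco 5, Dorne 9, Farrow 19.
At 34 seats: Brisco 5, Dorne 10, Farrow 19.
No county's allocation decreased.

none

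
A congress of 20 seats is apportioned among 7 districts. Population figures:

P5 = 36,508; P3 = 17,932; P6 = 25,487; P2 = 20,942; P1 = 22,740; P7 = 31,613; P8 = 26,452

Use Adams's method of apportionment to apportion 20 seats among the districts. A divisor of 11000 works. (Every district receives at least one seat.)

P5 4, P3 2, P6 3, P2 2, P1 3, P7 3, P8 3

With modified divisor 11000: modified quotas P5 3.319, P3 1.630, P6 2.317, P2 1.904, P1 2.067, P7 2.874, P8 2.405.
Rounding up: P5 4, P3 2, P6 3, P2 2, P1 3, P7 3, P8 3 (total 20).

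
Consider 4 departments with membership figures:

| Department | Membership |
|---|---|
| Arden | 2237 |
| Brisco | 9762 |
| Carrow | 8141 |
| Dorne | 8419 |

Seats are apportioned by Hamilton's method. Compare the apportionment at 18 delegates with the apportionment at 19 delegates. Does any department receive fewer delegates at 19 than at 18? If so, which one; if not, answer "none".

At 18 seats: Arden 2, Brisco 6, Carrow 5, Dorne 5.
At 19 seats: Arden 1, Brisco 7, Carrow 5, Dorne 6.
Arden drops from 2 to 1.

Arden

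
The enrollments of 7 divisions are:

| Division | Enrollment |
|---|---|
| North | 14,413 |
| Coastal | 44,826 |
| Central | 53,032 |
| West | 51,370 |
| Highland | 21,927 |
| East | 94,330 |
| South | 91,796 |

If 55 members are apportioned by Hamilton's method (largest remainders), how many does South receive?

13

Total 371694; standard divisor 371694/55 ≈ 6758.073.
Standard quotas: North 2.1327, Coastal 6.6330, Central 7.8472, West 7.6013, Highland 3.2446, East 13.9581, South 13.5832.
Lower quotas: North 2, Coastal 6, Central 7, West 7, Highland 3, East 13, South 13 (sum 51, leaving 4 seats).
Remainders in descending order: East 0.9581, Central 0.8472, Coastal 0.6330, West 0.6013, South 0.5832, Highland 0.2446, North 0.1327.
The surplus seats go to East, Central, Coastal, West.
South receives 13.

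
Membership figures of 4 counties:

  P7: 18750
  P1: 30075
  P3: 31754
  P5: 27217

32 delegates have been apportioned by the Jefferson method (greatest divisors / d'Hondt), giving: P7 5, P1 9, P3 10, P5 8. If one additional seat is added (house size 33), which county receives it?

Priority for the next seat is population ÷ (current seats + 1).
Priorities: P7 3125.000, P1 3007.500, P3 2886.727, P5 3024.111.
Highest priority: P7.

P7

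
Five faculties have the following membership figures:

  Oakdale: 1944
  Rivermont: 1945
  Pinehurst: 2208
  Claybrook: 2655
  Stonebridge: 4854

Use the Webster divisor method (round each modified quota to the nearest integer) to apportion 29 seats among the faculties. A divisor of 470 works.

Oakdale 4; Rivermont 4; Pinehurst 5; Claybrook 6; Stonebridge 10

With modified divisor 470: modified quotas Oakdale 4.136, Rivermont 4.138, Pinehurst 4.698, Claybrook 5.649, Stonebridge 10.328.
Rounding to the nearest integer: Oakdale 4, Rivermont 4, Pinehurst 5, Claybrook 6, Stonebridge 10 (total 29).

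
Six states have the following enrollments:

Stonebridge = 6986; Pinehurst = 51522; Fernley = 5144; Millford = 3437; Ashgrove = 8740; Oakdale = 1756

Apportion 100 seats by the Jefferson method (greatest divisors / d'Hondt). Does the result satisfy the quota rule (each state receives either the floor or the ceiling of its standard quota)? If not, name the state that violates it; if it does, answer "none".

Standard quotas: Stonebridge 9.004, Pinehurst 66.407, Fernley 6.630, Millford 4.430, Ashgrove 11.265, Oakdale 2.263.
Jefferson allocation: Stonebridge 9, Pinehurst 68, Fernley 6, Millford 4, Ashgrove 11, Oakdale 2.
Pinehurst has quota 66.407 (lower 66, upper 67) but receives 68 — outside the quota interval.

Pinehurst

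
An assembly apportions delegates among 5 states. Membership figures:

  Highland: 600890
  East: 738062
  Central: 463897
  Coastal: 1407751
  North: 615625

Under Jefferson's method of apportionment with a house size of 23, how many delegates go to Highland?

3

Standard divisor 3826225/23 ≈ 166357.609; standard quotas: Highland 3.612, East 4.437, Central 2.789, Coastal 8.462, North 3.701.
Rounding down gives 3, 4, 2, 8, 3 = 20 seats, so the divisor must be adjusted.
With modified divisor 152100: modified quotas Highland 3.951, East 4.852, Central 3.050, Coastal 9.255, North 4.048.
Rounding down: Highland 3, East 4, Central 3, Coastal 9, North 4 (total 23).
Highland receives 3.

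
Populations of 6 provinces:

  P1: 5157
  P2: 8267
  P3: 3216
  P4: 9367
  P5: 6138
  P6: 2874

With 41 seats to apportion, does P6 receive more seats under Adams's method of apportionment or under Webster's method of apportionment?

Adams

Adams: P1 6, P2 9, P3 4, P4 11, P5 7, P6 4.
Webster: P1 6, P2 10, P3 4, P4 11, P5 7, P6 3.
P6 gets 4 under Adams and 3 under Webster.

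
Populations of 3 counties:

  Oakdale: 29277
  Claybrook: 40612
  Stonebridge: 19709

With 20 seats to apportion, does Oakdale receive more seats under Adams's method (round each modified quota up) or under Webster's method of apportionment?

Adams: Oakdale 6, Claybrook 9, Stonebridge 5.
Webster: Oakdale 7, Claybrook 9, Stonebridge 4.
Oakdale gets 6 under Adams and 7 under Webster.

Webster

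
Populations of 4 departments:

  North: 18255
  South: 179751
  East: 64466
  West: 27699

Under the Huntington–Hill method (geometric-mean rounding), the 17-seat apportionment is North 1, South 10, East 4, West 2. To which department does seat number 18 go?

South

Priority for the next seat is population ÷ (√(s·(s+1))).
Priorities: North 12908.234, South 17138.585, East 14415.036, West 11308.069.
Highest priority: South.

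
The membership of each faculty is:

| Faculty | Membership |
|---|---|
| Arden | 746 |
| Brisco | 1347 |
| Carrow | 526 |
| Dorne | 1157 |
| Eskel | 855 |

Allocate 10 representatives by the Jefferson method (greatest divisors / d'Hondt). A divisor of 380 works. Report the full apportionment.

With modified divisor 380: modified quotas Arden 1.963, Brisco 3.545, Carrow 1.384, Dorne 3.045, Eskel 2.250.
Rounding down: Arden 1, Brisco 3, Carrow 1, Dorne 3, Eskel 2 (total 10).

Arden=1; Brisco=3; Carrow=1; Dorne=3; Eskel=2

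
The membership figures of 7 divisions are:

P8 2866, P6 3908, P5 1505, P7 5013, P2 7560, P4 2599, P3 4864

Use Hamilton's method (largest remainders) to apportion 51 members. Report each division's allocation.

P8 5, P6 7, P5 3, P7 9, P2 13, P4 5, P3 9

Total 28315; standard divisor 28315/51 ≈ 555.196.
Standard quotas: P8 5.1621, P6 7.0390, P5 2.7108, P7 9.0292, P2 13.6168, P4 4.6812, P3 8.7609.
Lower quotas: P8 5, P6 7, P5 2, P7 9, P2 13, P4 4, P3 8 (sum 48, leaving 3 seats).
Remainders in descending order: P3 0.7609, P5 0.7108, P4 0.6812, P2 0.6168, P8 0.1621, P6 0.0390, P7 0.0292.
The surplus seats go to P3, P5, P4.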